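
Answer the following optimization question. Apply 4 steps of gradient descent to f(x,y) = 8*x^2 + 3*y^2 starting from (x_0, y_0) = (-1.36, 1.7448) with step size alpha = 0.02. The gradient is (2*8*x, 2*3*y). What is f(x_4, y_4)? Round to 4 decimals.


Gradient descent on f(x,y) = 8*x^2 + 3*y^2.
Starting point: (-1.36, 1.7448), alpha = 0.02
Step 1: grad_x = 2*8*-1.36 = -21.76, grad_y = 2*3*1.7448 = 10.4688
  x_1 = -1.36 - 0.02*-21.76 = -0.9248
  y_1 = 1.7448 - 0.02*10.4688 = 1.5354
Step 2: grad_x = 2*8*-0.9248 = -14.7968, grad_y = 2*3*1.5354 = 9.2125
  x_2 = -0.9248 - 0.02*-14.7968 = -0.6289
  y_2 = 1.5354 - 0.02*9.2125 = 1.3512
Step 3: grad_x = 2*8*-0.6289 = -10.0618, grad_y = 2*3*1.3512 = 8.107
  x_3 = -0.6289 - 0.02*-10.0618 = -0.4276
  y_3 = 1.3512 - 0.02*8.107 = 1.189
Step 4: grad_x = 2*8*-0.4276 = -6.842, grad_y = 2*3*1.189 = 7.1342
  x_4 = -0.4276 - 0.02*-6.842 = -0.2908
  y_4 = 1.189 - 0.02*7.1342 = 1.0463
f(-0.2908, 1.0463) = 8*(-0.2908)^2 + 3*1.0463^2 = 3.961


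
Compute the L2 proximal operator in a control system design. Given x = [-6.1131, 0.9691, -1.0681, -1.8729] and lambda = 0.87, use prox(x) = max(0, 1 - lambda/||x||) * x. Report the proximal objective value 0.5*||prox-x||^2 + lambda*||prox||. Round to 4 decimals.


Step 1: Compute ||x||.
||x|| = 6.5542
Step 2: Compute scaling factor.
scale = max(0, 1 - 0.87/6.5542) = 0.8673
Step 3: prox(x) = [-5.3017, 0.8405, -0.9263, -1.6243]
||prox(x)|| = 5.6842
Step 4: Proximal objective.
0.5*||prox-x||^2 = 0.3785
lambda*||prox|| = 4.9453
Total = 5.3237


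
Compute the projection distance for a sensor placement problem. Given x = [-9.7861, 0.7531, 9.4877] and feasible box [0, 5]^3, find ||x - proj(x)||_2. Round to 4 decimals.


Project each component onto [0, 5].
clip(-9.7861) = 0.0, clip(0.7531) = 0.7531, clip(9.4877) = 5.0
Projection = [0.0, 0.7531, 5.0]
Squared diffs: [95.7678, 0.0, 20.1395]
Distance = sqrt(115.9073) = 10.766


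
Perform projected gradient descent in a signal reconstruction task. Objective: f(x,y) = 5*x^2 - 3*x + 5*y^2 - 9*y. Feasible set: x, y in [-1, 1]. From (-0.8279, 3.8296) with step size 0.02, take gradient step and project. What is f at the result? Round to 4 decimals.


Step 1: Compute gradient at (-0.8279, 3.8296).
grad_x = 2*5*-0.8279 - 3 = -11.279
grad_y = 2*5*3.8296 - 9 = 29.296
Step 2: Gradient step.
x_raw = -0.8279 - 0.02*-11.279 = -0.6023
y_raw = 3.8296 - 0.02*29.296 = 3.2437
Step 3: Project onto [-1, 1].
x_proj = clip(-0.6023) = -0.6023
y_proj = clip(3.2437) = 1.0
Step 4: Evaluate f.
f(-0.6023, 1.0) = -0.3791


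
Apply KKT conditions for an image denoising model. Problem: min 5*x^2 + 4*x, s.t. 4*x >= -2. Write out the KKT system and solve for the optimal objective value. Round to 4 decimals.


Step 1: Try lambda = 0 (constraint inactive).
Stationarity: 2*5*x + 4 = 0
x* = -4/(2*5) = -0.4
Check constraint: 4*-0.4 = -1.6 >= -2 -- satisfied.
Step 2: Compute optimal value.
f(x*) = 5*(-0.4)^2 + 4*(-0.4) = -0.8


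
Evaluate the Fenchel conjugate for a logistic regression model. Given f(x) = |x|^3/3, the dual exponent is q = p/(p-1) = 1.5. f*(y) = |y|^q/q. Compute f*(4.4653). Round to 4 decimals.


The conjugate exponent q satisfies 1/p + 1/q = 1.
p = 3, so q = 3/(3 - 1) = 1.5
|y|^q = 4.4653^1.5 = 9.4357
f*(4.4653) = 9.4357 / 1.5 = 6.2905


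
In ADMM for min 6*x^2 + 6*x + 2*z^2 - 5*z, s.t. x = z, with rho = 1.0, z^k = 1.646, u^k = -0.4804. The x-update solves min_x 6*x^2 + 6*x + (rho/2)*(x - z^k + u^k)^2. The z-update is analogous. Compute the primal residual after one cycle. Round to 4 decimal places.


ADMM iteration with rho = 1.0, z^k = 1.646, u^k = -0.4804
Step 1: x-update.
Minimize 6*x^2 + 6*x + (1.0/2)*(x - 1.646 - 0.4804)^2
FOC: (2*6 + 1.0)*x = -6 + 1.0*(1.646 + 0.4804)
x^{k+1} = -0.298
Step 2: z-update.
Minimize 2*z^2 - 5*z + (1.0/2)*(-0.298 - z - 0.4804)^2
FOC: (2*2 + 1.0)*z = 5 + 1.0*(-0.298 - 0.4804)
z^{k+1} = 0.8443
Step 3: u-update.
u^{k+1} = -0.4804 - 0.298 - 0.8443 = -1.6227
Step 4: Primal residual = |-0.298 - 0.8443| = 1.1423


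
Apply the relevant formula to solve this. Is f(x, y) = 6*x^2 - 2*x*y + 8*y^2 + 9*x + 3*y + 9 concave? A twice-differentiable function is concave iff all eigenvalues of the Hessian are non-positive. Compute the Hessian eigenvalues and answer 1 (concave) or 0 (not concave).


The Hessian of f(x,y) = 6*x^2 - 2*x*y + 8*y^2 + 9*x + 3*y + 9 is:
H = [[12, -2], [-2, 16]]
Trace = 12 + 16 = 28
Determinant = 12*16 - (-2)^2 = 188
Discriminant = (28)^2 - 4*188 = 32.0
Eigenvalues: lambda_1 = 11.1716, lambda_2 = 16.8284
The function is not concave.

0


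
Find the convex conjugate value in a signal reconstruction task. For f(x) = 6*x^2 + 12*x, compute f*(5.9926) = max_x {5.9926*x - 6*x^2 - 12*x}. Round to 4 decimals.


f*(y) = sup_x {y*x - a*x^2 - b*x} = sup_x {(y-b)*x - a*x^2}
FOC: (y - b) - 2a*x = 0 => x* = (y - b)/(2a)
x* = (5.9926 - 12)/(2*6) = -0.5006
f*(5.9926) = (y-b)^2/(4a) = (5.9926 - 12)^2/(4*6)
= 36.0889/24 = 1.5037


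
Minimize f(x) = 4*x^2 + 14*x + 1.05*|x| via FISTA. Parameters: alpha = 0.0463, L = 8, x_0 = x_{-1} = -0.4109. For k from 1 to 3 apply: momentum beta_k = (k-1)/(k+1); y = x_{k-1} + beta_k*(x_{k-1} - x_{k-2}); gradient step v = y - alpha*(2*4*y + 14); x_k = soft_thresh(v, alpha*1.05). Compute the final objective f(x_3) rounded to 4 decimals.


FISTA on f(x) = 4*x^2 + 14*x + 1.05*|x|
L = 8, alpha = 0.0463
Iteration 1: beta = 0.0, y = -0.4109 + 0.0*(-0.4109 + 0.4109) = -0.4109
  grad(y) = 10.7128, v = y - alpha*grad = -0.9069
  prox(v) = soft_thresh(-0.9069, 0.0486) = -0.8583
Iteration 2: beta = 0.3333, y = -0.8583 + 0.3333*(-0.8583 + 0.4109) = -1.0074
  grad(y) = 5.9407, v = y - alpha*grad = -1.2825
  prox(v) = soft_thresh(-1.2825, 0.0486) = -1.2339
Iteration 3: beta = 0.5, y = -1.2339 + 0.5*(-1.2339 + 0.8583) = -1.4216
  grad(y) = 2.6269, v = y - alpha*grad = -1.5433
  prox(v) = soft_thresh(-1.5433, 0.0486) = -1.4946
f(x_3) = 4*(-1.4946)^2 + 14*(-1.4946) + 1.05*|-1.4946| = -10.4198


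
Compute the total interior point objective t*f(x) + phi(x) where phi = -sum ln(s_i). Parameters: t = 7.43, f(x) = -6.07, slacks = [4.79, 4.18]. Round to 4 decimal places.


Step 1: Compute log-barrier.
ln values: [1.5665, 1.4303]
phi = -(1.5665 + 1.4303) = -2.9968
Step 2: Compute augmented objective.
t*f(x) = 7.43*-6.07 = -45.1001
Total = -45.1001 - 2.9968 = -48.0969


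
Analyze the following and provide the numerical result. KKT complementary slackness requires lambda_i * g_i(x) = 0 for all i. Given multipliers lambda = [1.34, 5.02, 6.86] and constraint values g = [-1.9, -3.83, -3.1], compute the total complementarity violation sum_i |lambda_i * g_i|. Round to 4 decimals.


KKT complementary slackness check:
lambda_1 * g_1 = 1.34 * -1.9 = -2.546
lambda_2 * g_2 = 5.02 * -3.83 = -19.2266
lambda_3 * g_3 = 6.86 * -3.1 = -21.266
Total violation = 2.546 + 19.2266 + 21.266 = 43.0386


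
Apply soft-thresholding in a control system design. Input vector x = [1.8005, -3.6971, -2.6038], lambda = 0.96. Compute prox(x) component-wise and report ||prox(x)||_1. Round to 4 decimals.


Soft-thresholding with lambda = 0.96:
prox(1.8005) = sign(1.8005)*max(|1.8005| - 0.96, 0) = 0.8405
prox(-3.6971) = sign(-3.6971)*max(|-3.6971| - 0.96, 0) = -2.7371
prox(-2.6038) = sign(-2.6038)*max(|-2.6038| - 0.96, 0) = -1.6438
prox(x) = [0.8405, -2.7371, -1.6438]
||prox(x)||_1 = 0.8405 + 2.7371 + 1.6438 = 5.2214


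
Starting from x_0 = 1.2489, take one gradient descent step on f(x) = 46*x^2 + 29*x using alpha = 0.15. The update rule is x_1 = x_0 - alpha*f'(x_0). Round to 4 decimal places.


We compute the gradient at x_0 and apply the update.
f'(x) = 92*x + 29
f'(1.2489) = 92*1.2489 + 29 = 143.8988
x_1 = 1.2489 - 0.15*143.8988 = -20.3359


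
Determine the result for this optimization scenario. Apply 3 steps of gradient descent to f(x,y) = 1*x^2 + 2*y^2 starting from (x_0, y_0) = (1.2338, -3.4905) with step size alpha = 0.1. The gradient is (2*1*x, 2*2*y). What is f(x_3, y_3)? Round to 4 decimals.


Gradient descent on f(x,y) = 1*x^2 + 2*y^2.
Starting point: (1.2338, -3.4905), alpha = 0.1
Step 1: grad_x = 2*1*1.2338 = 2.4676, grad_y = 2*2*-3.4905 = -13.962
  x_1 = 1.2338 - 0.1*2.4676 = 0.987
  y_1 = -3.4905 - 0.1*-13.962 = -2.0943
Step 2: grad_x = 2*1*0.987 = 1.9741, grad_y = 2*2*-2.0943 = -8.3772
  x_2 = 0.987 - 0.1*1.9741 = 0.7896
  y_2 = -2.0943 - 0.1*-8.3772 = -1.2566
Step 3: grad_x = 2*1*0.7896 = 1.5793, grad_y = 2*2*-1.2566 = -5.0263
  x_3 = 0.7896 - 0.1*1.5793 = 0.6317
  y_3 = -1.2566 - 0.1*-5.0263 = -0.7539
f(0.6317, -0.7539) = 1*0.6317^2 + 2*(-0.7539)^2 = 1.5359


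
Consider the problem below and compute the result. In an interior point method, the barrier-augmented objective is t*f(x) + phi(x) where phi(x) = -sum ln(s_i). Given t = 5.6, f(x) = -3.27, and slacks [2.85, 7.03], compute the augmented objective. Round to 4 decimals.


Step 1: Compute log-barrier.
ln values: [1.0473, 1.9502]
phi = -(1.0473 + 1.9502) = -2.9975
Step 2: Compute augmented objective.
t*f(x) = 5.6*-3.27 = -18.312
Total = -18.312 - 2.9975 = -21.3095


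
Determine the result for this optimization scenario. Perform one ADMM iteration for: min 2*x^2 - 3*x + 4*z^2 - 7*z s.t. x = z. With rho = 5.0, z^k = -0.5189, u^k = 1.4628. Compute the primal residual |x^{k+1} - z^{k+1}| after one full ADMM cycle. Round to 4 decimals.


ADMM iteration with rho = 5.0, z^k = -0.5189, u^k = 1.4628
Step 1: x-update.
Minimize 2*x^2 - 3*x + (5.0/2)*(x + 0.5189 + 1.4628)^2
FOC: (2*2 + 5.0)*x = 3 + 5.0*(-0.5189 - 1.4628)
x^{k+1} = -0.7676
Step 2: z-update.
Minimize 4*z^2 - 7*z + (5.0/2)*(-0.7676 - z + 1.4628)^2
FOC: (2*4 + 5.0)*z = 7 + 5.0*(-0.7676 + 1.4628)
z^{k+1} = 0.8058
Step 3: u-update.
u^{k+1} = 1.4628 - 0.7676 - 0.8058 = -0.1107
Step 4: Primal residual = |-0.7676 - 0.8058| = 1.5735


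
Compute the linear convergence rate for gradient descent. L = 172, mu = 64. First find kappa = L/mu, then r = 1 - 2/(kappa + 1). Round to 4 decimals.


Step 1: Compute the condition number.
kappa = L/mu = 172/64 = 2.6875
Step 2: Compute the convergence rate.
r = 1 - 2/(kappa + 1) = 1 - 2*mu/(L + mu) = (L - mu)/(L + mu) = 108/236 = 0.4576


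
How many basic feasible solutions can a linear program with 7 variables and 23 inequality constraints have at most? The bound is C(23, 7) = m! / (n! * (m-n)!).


Each vertex corresponds to some choice of n active constraints out of m, so the number of vertices is at most C(m, n) = m! / (n!(m-n)!).
m = 23, n = 7
Numerator: 23 * 22 * 21 * 20 * 19 * 18 * 17
Denominator: 7! = 5040
C(23, 7) = 245157


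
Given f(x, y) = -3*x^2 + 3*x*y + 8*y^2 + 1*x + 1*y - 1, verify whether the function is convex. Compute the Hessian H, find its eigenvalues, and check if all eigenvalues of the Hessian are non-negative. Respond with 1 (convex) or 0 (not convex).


The Hessian of f(x,y) = -3*x^2 + 3*x*y + 8*y^2 + 1*x + 1*y - 1 is:
H = [[-6, 3], [3, 16]]
Trace = -6 + 16 = 10
Determinant = -6*16 - (3)^2 = -105
Discriminant = (10)^2 - 4*-105 = 520.0
Eigenvalues: lambda_1 = -6.4018, lambda_2 = 16.4018
The function is not convex.

0


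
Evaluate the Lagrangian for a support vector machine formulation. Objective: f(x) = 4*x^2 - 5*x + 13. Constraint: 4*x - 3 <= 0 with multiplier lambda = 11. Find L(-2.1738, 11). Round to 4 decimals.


Step 1: Evaluate f(x).
f(-2.1738) = 4*(-2.1738)^2 - 5*(-2.1738) + 13 = 42.7706
Step 2: Evaluate g(x).
g(-2.1738) = 4*-2.1738 - 3 = -11.6952
Step 3: Compute Lagrangian.
L = 42.7706 + 11*-11.6952 = -85.8766


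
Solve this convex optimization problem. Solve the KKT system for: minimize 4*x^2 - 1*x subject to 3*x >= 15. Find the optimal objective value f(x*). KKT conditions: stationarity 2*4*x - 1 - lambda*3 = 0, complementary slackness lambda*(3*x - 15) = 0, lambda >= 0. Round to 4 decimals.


Step 1: Try lambda = 0 (constraint inactive).
x_unc = 1/(2*4) = 0.125
Check: 3*0.125 = 0.375 < 15 -- violated!
Step 2: Constraint must be active: 3*x = 15
x* = 15/3 = 5.0
lambda = (2*4*5.0 - 1)/3 = 13.0
Step 3: Compute optimal value.
f(x*) = 4*5.0^2 - 1*5.0 = 95.0


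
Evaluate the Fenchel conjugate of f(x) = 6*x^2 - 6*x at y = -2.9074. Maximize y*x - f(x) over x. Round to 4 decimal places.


f*(y) = sup_x {y*x - a*x^2 - b*x} = sup_x {(y-b)*x - a*x^2}
FOC: (y - b) - 2a*x = 0 => x* = (y - b)/(2a)
x* = (-2.9074 + 6)/(2*6) = 0.2577
f*(-2.9074) = (y-b)^2/(4a) = (-2.9074 + 6)^2/(4*6)
= 9.5642/24 = 0.3985


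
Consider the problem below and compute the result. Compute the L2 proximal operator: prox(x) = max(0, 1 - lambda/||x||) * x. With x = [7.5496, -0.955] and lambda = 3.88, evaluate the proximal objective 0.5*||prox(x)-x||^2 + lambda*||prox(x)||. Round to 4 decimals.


Step 1: Compute ||x||.
||x|| = 7.6098
Step 2: Compute scaling factor.
scale = max(0, 1 - 3.88/7.6098) = 0.4901
Step 3: prox(x) = [3.7003, -0.4681]
||prox(x)|| = 3.7298
Step 4: Proximal objective.
0.5*||prox-x||^2 = 7.5272
lambda*||prox|| = 14.4716
Total = 21.9987


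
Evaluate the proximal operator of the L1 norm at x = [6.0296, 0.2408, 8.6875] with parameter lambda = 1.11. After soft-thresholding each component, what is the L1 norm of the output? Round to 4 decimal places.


Soft-thresholding with lambda = 1.11:
prox(6.0296) = sign(6.0296)*max(|6.0296| - 1.11, 0) = 4.9196
prox(0.2408) = sign(0.2408)*max(|0.2408| - 1.11, 0) = 0.0
prox(8.6875) = sign(8.6875)*max(|8.6875| - 1.11, 0) = 7.5775
prox(x) = [4.9196, 0.0, 7.5775]
||prox(x)||_1 = 4.9196 + 0.0 + 7.5775 = 12.4971


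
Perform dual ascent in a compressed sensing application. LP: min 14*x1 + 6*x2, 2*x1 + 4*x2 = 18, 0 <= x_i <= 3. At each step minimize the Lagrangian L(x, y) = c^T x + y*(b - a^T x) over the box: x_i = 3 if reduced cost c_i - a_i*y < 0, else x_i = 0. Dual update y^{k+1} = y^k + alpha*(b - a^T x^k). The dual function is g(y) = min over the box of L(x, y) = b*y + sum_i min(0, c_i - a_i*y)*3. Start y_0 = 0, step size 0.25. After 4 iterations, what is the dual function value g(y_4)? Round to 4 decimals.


Dual ascent for LP: min 14*x1 + 6*x2, 2*x1 + 4*x2 = 18, 0 <= x_i <= 3
Step 1: y^k = 0.0, reduced costs: (14.0, 6.0)
  x^k = (0.0, 0.0), subgradient = b - a^T x = 18.0
  y^{k+1} = 0.0 + 0.25*18.0 = 4.5
Step 2: y^k = 4.5, reduced costs: (5.0, -12.0)
  x^k = (0.0, 3.0), subgradient = b - a^T x = 6.0
  y^{k+1} = 4.5 + 0.25*6.0 = 6.0
Step 3: y^k = 6.0, reduced costs: (2.0, -18.0)
  x^k = (0.0, 3.0), subgradient = b - a^T x = 6.0
  y^{k+1} = 6.0 + 0.25*6.0 = 7.5
Step 4: y^k = 7.5, reduced costs: (-1.0, -24.0)
  x^k = (3.0, 3.0), subgradient = b - a^T x = 0.0
  y^{k+1} = 7.5 + 0.25*0.0 = 7.5
Dual objective at y_4 = 7.5: reduced costs (-1.0, -24.0), box minimizer x = (3.0, 3.0)
g(y_4) = b*y + (c1 - a1*y)*x1 + (c2 - a2*y)*x2 = 18*7.5 + (-1.0)*3.0 + (-24.0)*3.0 = 135.0 - 3.0 - 72.0 = 60.0


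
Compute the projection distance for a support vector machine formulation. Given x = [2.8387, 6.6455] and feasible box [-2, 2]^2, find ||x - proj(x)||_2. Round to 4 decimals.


Project each component onto [-2, 2].
clip(2.8387) = 2.0, clip(6.6455) = 2.0
Projection = [2.0, 2.0]
Squared diffs: [0.7034, 21.5807]
Distance = sqrt(22.2841) = 4.7206


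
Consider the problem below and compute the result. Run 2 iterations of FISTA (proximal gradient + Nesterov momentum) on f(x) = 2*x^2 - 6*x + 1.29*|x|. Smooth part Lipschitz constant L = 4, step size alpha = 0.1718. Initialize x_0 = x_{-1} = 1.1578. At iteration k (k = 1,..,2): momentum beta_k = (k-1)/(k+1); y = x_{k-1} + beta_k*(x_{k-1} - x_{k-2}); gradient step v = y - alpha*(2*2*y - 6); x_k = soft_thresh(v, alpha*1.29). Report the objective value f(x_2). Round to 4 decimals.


FISTA on f(x) = 2*x^2 - 6*x + 1.29*|x|
L = 4, alpha = 0.1718
Iteration 1: beta = 0.0, y = 1.1578 + 0.0*(1.1578 - 1.1578) = 1.1578
  grad(y) = -1.3688, v = y - alpha*grad = 1.393
  prox(v) = soft_thresh(1.393, 0.2216) = 1.1713
Iteration 2: beta = 0.3333, y = 1.1713 + 0.3333*(1.1713 - 1.1578) = 1.1759
  grad(y) = -1.2966, v = y - alpha*grad = 1.3986
  prox(v) = soft_thresh(1.3986, 0.2216) = 1.177
f(x_2) = 2*1.177^2 - 6*1.177 + 1.29*|1.177| = -2.773


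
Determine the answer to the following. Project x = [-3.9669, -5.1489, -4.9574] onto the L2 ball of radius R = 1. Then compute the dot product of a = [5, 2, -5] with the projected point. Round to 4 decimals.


Step 1: Compute ||x|| (intermediates to 6 decimals).
||x|| = sqrt((-3.9669)^2 + (-5.1489)^2 + (-4.9574)^2) = 8.174551
Step 2: Project.
Since ||x|| > R, scale = R/||x|| = 1/8.174551 = 0.122331, proj(x) = scale * x
proj(x) = [-0.485275, -0.62987, -0.606444]
Step 3: Dot product.
a^T * proj(x) = 5*(-0.485275) + 2*(-0.62987) - 5*(-0.606444) = -0.6539


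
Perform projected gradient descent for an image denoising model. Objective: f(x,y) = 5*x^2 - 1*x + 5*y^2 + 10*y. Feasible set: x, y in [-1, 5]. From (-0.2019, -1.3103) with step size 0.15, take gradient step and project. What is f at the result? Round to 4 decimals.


Step 1: Compute gradient at (-0.2019, -1.3103).
grad_x = 2*5*-0.2019 - 1 = -3.019
grad_y = 2*5*-1.3103 + 10 = -3.103
Step 2: Gradient step.
x_raw = -0.2019 - 0.15*-3.019 = 0.251
y_raw = -1.3103 - 0.15*-3.103 = -0.8449
Step 3: Project onto [-1, 5].
x_proj = clip(0.251) = 0.251
y_proj = clip(-0.8449) = -0.8449
Step 4: Evaluate f.
f(0.251, -0.8449) = -4.8157


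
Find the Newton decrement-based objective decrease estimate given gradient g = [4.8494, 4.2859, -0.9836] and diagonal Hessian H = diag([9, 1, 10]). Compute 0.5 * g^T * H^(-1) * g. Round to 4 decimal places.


Step 1: H is diagonal, so H^(-1) * g = [0.5388, 4.2859, -0.0984].
Step 2: g^T H^(-1) g = sum_i g_i^2 / H_ii
  = (4.8494)^2/9 + (4.2859)^2/1 + (-0.9836)^2/10
  = 2.613 + 18.3689 + 0.0967 = 21.0787
Step 3: Objective decrease = 0.5 * g^T H^(-1) g = 10.5393


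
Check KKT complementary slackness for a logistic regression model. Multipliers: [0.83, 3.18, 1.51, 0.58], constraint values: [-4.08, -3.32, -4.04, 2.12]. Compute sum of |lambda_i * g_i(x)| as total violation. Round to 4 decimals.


KKT complementary slackness check:
lambda_1 * g_1 = 0.83 * -4.08 = -3.3864
lambda_2 * g_2 = 3.18 * -3.32 = -10.5576
lambda_3 * g_3 = 1.51 * -4.04 = -6.1004
lambda_4 * g_4 = 0.58 * 2.12 = 1.2296
Total violation = 3.3864 + 10.5576 + 6.1004 + 1.2296 = 21.274


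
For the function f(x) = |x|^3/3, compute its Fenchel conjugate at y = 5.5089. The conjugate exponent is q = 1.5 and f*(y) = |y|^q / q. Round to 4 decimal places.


The conjugate exponent q satisfies 1/p + 1/q = 1.
p = 3, so q = 3/(3 - 1) = 1.5
|y|^q = 5.5089^1.5 = 12.93
f*(5.5089) = 12.93 / 1.5 = 8.62


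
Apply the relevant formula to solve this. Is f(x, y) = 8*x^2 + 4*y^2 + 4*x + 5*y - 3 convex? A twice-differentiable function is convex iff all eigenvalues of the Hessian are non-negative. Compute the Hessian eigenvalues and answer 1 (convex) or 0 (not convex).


The Hessian of f(x,y) = 8*x^2 + 4*y^2 + 4*x + 5*y - 3 is:
H = [[16, 0], [0, 8]]
Trace = 16 + 8 = 24
Determinant = 16*8 - (0)^2 = 128
Discriminant = (24)^2 - 4*128 = 64.0
Eigenvalues: lambda_1 = 8.0, lambda_2 = 16.0
The function is convex.

1


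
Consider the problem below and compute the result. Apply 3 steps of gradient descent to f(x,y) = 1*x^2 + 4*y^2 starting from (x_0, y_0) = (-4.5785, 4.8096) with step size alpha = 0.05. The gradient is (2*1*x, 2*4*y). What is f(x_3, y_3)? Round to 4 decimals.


Gradient descent on f(x,y) = 1*x^2 + 4*y^2.
Starting point: (-4.5785, 4.8096), alpha = 0.05
Step 1: grad_x = 2*1*-4.5785 = -9.157, grad_y = 2*4*4.8096 = 38.4768
  x_1 = -4.5785 - 0.05*-9.157 = -4.1207
  y_1 = 4.8096 - 0.05*38.4768 = 2.8858
Step 2: grad_x = 2*1*-4.1207 = -8.2413, grad_y = 2*4*2.8858 = 23.0861
  x_2 = -4.1207 - 0.05*-8.2413 = -3.7086
  y_2 = 2.8858 - 0.05*23.0861 = 1.7315
Step 3: grad_x = 2*1*-3.7086 = -7.4172, grad_y = 2*4*1.7315 = 13.8516
  x_3 = -3.7086 - 0.05*-7.4172 = -3.3377
  y_3 = 1.7315 - 0.05*13.8516 = 1.0389
f(-3.3377, 1.0389) = 1*(-3.3377)^2 + 4*1.0389^2 = 15.4575


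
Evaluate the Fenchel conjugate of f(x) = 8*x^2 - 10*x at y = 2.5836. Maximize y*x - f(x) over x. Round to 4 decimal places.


f*(y) = sup_x {y*x - a*x^2 - b*x} = sup_x {(y-b)*x - a*x^2}
FOC: (y - b) - 2a*x = 0 => x* = (y - b)/(2a)
x* = (2.5836 + 10)/(2*8) = 0.7865
f*(2.5836) = (y-b)^2/(4a) = (2.5836 + 10)^2/(4*8)
= 158.347/32 = 4.9483


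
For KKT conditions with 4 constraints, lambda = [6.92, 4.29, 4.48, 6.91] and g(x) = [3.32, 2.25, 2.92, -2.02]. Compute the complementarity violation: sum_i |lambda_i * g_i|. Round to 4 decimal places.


KKT complementary slackness check:
lambda_1 * g_1 = 6.92 * 3.32 = 22.9744
lambda_2 * g_2 = 4.29 * 2.25 = 9.6525
lambda_3 * g_3 = 4.48 * 2.92 = 13.0816
lambda_4 * g_4 = 6.91 * -2.02 = -13.9582
Total violation = 22.9744 + 9.6525 + 13.0816 + 13.9582 = 59.6667


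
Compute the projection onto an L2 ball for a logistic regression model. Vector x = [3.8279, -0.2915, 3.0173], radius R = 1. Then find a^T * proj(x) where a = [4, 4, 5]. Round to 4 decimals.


Step 1: Compute ||x|| (intermediates to 6 decimals).
||x|| = sqrt(3.8279^2 + (-0.2915)^2 + 3.0173^2) = 4.882816
Step 2: Project.
Since ||x|| > R, scale = R/||x|| = 1/4.882816 = 0.2048, proj(x) = scale * x
proj(x) = [0.783954, -0.059699, 0.617943]
Step 3: Dot product.
a^T * proj(x) = 4*0.783954 + 4*(-0.059699) + 5*0.617943 = 5.9867


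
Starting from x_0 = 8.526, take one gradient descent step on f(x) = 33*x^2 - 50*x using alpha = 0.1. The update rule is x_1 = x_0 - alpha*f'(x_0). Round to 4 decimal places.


We compute the gradient at x_0 and apply the update.
f'(x) = 66*x - 50
f'(8.526) = 66*8.526 - 50 = 512.716
x_1 = 8.526 - 0.1*512.716 = -42.7456


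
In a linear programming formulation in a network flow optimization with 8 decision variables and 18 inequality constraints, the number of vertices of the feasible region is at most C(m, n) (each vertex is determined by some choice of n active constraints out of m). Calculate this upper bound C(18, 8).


Each vertex corresponds to some choice of n active constraints out of m, so the number of vertices is at most C(m, n) = m! / (n!(m-n)!).
m = 18, n = 8
Numerator: 18 * 17 * 16 * 15 * 14 * 13 * 12 * 11
Denominator: 8! = 40320
C(18, 8) = 43758


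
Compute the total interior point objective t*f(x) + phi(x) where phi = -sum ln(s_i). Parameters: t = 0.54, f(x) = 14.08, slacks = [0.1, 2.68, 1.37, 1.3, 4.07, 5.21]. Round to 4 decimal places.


Step 1: Compute log-barrier.
ln values: [-2.3026, 0.9858, 0.3148, 0.2624, 1.4036, 1.6506]
phi = -(-2.3026 + 0.9858 + 0.3148 + 0.2624 + 1.4036 + 1.6506) = -2.3146
Step 2: Compute augmented objective.
t*f(x) = 0.54*14.08 = 7.6032
Total = 7.6032 - 2.3146 = 5.2886


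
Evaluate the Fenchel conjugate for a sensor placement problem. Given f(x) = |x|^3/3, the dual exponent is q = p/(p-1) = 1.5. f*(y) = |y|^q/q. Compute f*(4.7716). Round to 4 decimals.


The conjugate exponent q satisfies 1/p + 1/q = 1.
p = 3, so q = 3/(3 - 1) = 1.5
|y|^q = 4.7716^1.5 = 10.4231
f*(4.7716) = 10.4231 / 1.5 = 6.9487


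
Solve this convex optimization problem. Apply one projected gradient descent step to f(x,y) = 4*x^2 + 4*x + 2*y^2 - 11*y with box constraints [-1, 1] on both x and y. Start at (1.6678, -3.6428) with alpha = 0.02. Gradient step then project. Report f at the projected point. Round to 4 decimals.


Step 1: Compute gradient at (1.6678, -3.6428).
grad_x = 2*4*1.6678 + 4 = 17.3424
grad_y = 2*2*-3.6428 - 11 = -25.5712
Step 2: Gradient step.
x_raw = 1.6678 - 0.02*17.3424 = 1.321
y_raw = -3.6428 - 0.02*-25.5712 = -3.1314
Step 3: Project onto [-1, 1].
x_proj = clip(1.321) = 1.0
y_proj = clip(-3.1314) = -1.0
Step 4: Evaluate f.
f(1.0, -1.0) = 21.0


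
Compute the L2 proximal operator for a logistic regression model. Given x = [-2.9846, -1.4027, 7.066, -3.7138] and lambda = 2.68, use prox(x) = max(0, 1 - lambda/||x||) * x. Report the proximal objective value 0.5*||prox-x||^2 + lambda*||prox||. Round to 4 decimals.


Step 1: Compute ||x||.
||x|| = 8.6369
Step 2: Compute scaling factor.
scale = max(0, 1 - 2.68/8.6369) = 0.6897
Step 3: prox(x) = [-2.0585, -0.9674, 4.8734, -2.5614]
||prox(x)|| = 5.9569
Step 4: Proximal objective.
0.5*||prox-x||^2 = 3.5912
lambda*||prox|| = 15.9645
Total = 19.5557


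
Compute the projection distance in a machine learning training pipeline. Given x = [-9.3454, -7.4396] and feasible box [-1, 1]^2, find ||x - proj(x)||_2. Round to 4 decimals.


Project each component onto [-1, 1].
clip(-9.3454) = -1.0, clip(-7.4396) = -1.0
Projection = [-1.0, -1.0]
Squared diffs: [69.6457, 41.4684]
Distance = sqrt(111.1141) = 10.5411


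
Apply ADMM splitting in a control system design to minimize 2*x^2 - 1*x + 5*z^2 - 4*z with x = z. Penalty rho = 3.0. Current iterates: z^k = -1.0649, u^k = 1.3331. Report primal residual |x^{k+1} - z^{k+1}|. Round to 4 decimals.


ADMM iteration with rho = 3.0, z^k = -1.0649, u^k = 1.3331
Step 1: x-update.
Minimize 2*x^2 - 1*x + (3.0/2)*(x + 1.0649 + 1.3331)^2
FOC: (2*2 + 3.0)*x = 1 + 3.0*(-1.0649 - 1.3331)
x^{k+1} = -0.8849
Step 2: z-update.
Minimize 5*z^2 - 4*z + (3.0/2)*(-0.8849 - z + 1.3331)^2
FOC: (2*5 + 3.0)*z = 4 + 3.0*(-0.8849 + 1.3331)
z^{k+1} = 0.4111
Step 3: u-update.
u^{k+1} = 1.3331 - 0.8849 - 0.4111 = 0.0371
Step 4: Primal residual = |-0.8849 - 0.4111| = 1.296


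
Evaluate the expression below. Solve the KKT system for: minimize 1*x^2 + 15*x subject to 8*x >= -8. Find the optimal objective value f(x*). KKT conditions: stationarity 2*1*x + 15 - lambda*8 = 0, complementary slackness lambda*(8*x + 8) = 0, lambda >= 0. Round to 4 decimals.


Step 1: Try lambda = 0 (constraint inactive).
x_unc = -15/(2*1) = -7.5
Check: 8*-7.5 = -60.0 < -8 -- violated!
Step 2: Constraint must be active: 8*x = -8
x* = -8/8 = -1.0
lambda = (2*1*(-1.0) + 15)/8 = 1.625
Step 3: Compute optimal value.
f(x*) = 1*(-1.0)^2 + 15*(-1.0) = -14.0


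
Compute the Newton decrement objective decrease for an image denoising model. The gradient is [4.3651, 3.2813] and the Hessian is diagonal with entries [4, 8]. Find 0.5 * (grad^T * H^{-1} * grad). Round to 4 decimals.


Step 1: H is diagonal, so H^(-1) * g = [1.0913, 0.4102].
Step 2: g^T H^(-1) g = sum_i g_i^2 / H_ii
  = (4.3651)^2/4 + (3.2813)^2/8
  = 4.7635 + 1.3459 = 6.1094
Step 3: Objective decrease = 0.5 * g^T H^(-1) g = 3.0547


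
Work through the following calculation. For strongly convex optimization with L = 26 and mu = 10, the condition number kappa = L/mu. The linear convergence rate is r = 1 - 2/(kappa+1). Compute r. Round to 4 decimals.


Step 1: Compute the condition number.
kappa = L/mu = 26/10 = 2.6
Step 2: Compute the convergence rate.
r = 1 - 2/(kappa + 1) = 1 - 2*mu/(L + mu) = (L - mu)/(L + mu) = 16/36 = 0.4444


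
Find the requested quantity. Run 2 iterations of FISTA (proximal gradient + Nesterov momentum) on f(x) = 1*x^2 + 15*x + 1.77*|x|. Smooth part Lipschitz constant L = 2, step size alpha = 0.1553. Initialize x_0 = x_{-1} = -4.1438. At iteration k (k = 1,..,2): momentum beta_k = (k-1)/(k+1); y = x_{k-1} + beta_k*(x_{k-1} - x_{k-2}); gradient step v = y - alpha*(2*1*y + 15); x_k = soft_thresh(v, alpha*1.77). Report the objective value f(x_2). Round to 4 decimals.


FISTA on f(x) = 1*x^2 + 15*x + 1.77*|x|
L = 2, alpha = 0.1553
Iteration 1: beta = 0.0, y = -4.1438 + 0.0*(-4.1438 + 4.1438) = -4.1438
  grad(y) = 6.7124, v = y - alpha*grad = -5.1862
  prox(v) = soft_thresh(-5.1862, 0.2749) = -4.9114
Iteration 2: beta = 0.3333, y = -4.9114 + 0.3333*(-4.9114 + 4.1438) = -5.1672
  grad(y) = 4.6656, v = y - alpha*grad = -5.8918
  prox(v) = soft_thresh(-5.8918, 0.2749) = -5.6169
f(x_2) = 1*(-5.6169)^2 + 15*(-5.6169) + 1.77*|-5.6169| = -42.762


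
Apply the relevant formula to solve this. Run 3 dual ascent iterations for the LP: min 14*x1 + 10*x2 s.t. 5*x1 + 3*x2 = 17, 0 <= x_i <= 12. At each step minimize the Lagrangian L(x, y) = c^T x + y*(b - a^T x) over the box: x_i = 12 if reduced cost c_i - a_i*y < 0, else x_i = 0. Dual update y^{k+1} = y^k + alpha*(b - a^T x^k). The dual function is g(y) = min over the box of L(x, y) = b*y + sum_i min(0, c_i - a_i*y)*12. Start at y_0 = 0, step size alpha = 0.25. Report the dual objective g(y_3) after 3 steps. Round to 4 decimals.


Dual ascent for LP: min 14*x1 + 10*x2, 5*x1 + 3*x2 = 17, 0 <= x_i <= 12
Step 1: y^k = 0.0, reduced costs: (14.0, 10.0)
  x^k = (0.0, 0.0), subgradient = b - a^T x = 17.0
  y^{k+1} = 0.0 + 0.25*17.0 = 4.25
Step 2: y^k = 4.25, reduced costs: (-7.25, -2.75)
  x^k = (12.0, 12.0), subgradient = b - a^T x = -79.0
  y^{k+1} = 4.25 + 0.25*-79.0 = -15.5
Step 3: y^k = -15.5, reduced costs: (91.5, 56.5)
  x^k = (0.0, 0.0), subgradient = b - a^T x = 17.0
  y^{k+1} = -15.5 + 0.25*17.0 = -11.25
Dual objective at y_3 = -11.25: reduced costs (70.25, 43.75), box minimizer x = (0.0, 0.0)
g(y_3) = b*y + (c1 - a1*y)*x1 + (c2 - a2*y)*x2 = 17*(-11.25) + 70.25*0.0 + 43.75*0.0 = -191.25 + 0.0 + 0.0 = -191.25


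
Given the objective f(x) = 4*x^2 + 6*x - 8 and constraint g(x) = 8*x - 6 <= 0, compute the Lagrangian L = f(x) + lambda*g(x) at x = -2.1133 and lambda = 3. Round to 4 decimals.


Step 1: Evaluate f(x).
f(-2.1133) = 4*(-2.1133)^2 + 6*(-2.1133) - 8 = -2.8157
Step 2: Evaluate g(x).
g(-2.1133) = 8*-2.1133 - 6 = -22.9064
Step 3: Compute Lagrangian.
L = -2.8157 + 3*-22.9064 = -71.5349


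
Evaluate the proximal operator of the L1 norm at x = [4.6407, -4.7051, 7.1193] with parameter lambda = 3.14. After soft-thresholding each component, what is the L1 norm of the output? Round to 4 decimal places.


Soft-thresholding with lambda = 3.14:
prox(4.6407) = sign(4.6407)*max(|4.6407| - 3.14, 0) = 1.5007
prox(-4.7051) = sign(-4.7051)*max(|-4.7051| - 3.14, 0) = -1.5651
prox(7.1193) = sign(7.1193)*max(|7.1193| - 3.14, 0) = 3.9793
prox(x) = [1.5007, -1.5651, 3.9793]
||prox(x)||_1 = 1.5007 + 1.5651 + 3.9793 = 7.0451


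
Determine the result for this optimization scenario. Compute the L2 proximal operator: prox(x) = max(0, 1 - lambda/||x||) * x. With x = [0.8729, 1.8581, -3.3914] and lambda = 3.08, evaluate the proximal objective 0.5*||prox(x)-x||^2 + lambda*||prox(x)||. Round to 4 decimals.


Step 1: Compute ||x||.
||x|| = 3.9644
Step 2: Compute scaling factor.
scale = max(0, 1 - 3.08/3.9644) = 0.2231
Step 3: prox(x) = [0.1947, 0.4145, -0.7565]
||prox(x)|| = 0.8844
Step 4: Proximal objective.
0.5*||prox-x||^2 = 4.7432
lambda*||prox|| = 2.724
Total = 7.467


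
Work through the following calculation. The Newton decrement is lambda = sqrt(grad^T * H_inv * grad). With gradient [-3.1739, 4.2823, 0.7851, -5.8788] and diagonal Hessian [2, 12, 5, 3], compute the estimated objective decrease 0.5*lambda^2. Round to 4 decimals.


Step 1: H is diagonal, so H^(-1) * g = [-1.587, 0.3569, 0.157, -1.9596].
Step 2: g^T H^(-1) g = sum_i g_i^2 / H_ii
  = (-3.1739)^2/2 + (4.2823)^2/12 + (0.7851)^2/5 + (-5.8788)^2/3
  = 5.0368 + 1.5282 + 0.1233 + 11.5201 = 18.2084
Step 3: Objective decrease = 0.5 * g^T H^(-1) g = 9.1042


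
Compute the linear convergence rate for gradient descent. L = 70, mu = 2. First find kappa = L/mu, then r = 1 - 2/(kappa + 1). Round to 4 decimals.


Step 1: Compute the condition number.
kappa = L/mu = 70/2 = 35.0
Step 2: Compute the convergence rate.
r = 1 - 2/(kappa + 1) = 1 - 2*mu/(L + mu) = (L - mu)/(L + mu) = 68/72 = 0.9444


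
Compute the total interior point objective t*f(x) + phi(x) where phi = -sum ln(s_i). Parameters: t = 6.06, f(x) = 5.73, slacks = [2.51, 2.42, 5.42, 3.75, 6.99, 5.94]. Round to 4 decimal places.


Step 1: Compute log-barrier.
ln values: [0.9203, 0.8838, 1.6901, 1.3218, 1.9445, 1.7817]
phi = -(0.9203 + 0.8838 + 1.6901 + 1.3218 + 1.9445 + 1.7817) = -8.5421
Step 2: Compute augmented objective.
t*f(x) = 6.06*5.73 = 34.7238
Total = 34.7238 - 8.5421 = 26.1817


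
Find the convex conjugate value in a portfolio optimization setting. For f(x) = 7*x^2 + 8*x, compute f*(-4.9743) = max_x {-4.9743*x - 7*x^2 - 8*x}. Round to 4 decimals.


f*(y) = sup_x {y*x - a*x^2 - b*x} = sup_x {(y-b)*x - a*x^2}
FOC: (y - b) - 2a*x = 0 => x* = (y - b)/(2a)
x* = (-4.9743 - 8)/(2*7) = -0.9267
f*(-4.9743) = (y-b)^2/(4a) = (-4.9743 - 8)^2/(4*7)
= 168.3325/28 = 6.0119


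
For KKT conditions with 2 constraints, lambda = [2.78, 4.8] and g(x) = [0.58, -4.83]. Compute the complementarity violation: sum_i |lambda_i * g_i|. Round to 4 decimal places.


KKT complementary slackness check:
lambda_1 * g_1 = 2.78 * 0.58 = 1.6124
lambda_2 * g_2 = 4.8 * -4.83 = -23.184
Total violation = 1.6124 + 23.184 = 24.7964


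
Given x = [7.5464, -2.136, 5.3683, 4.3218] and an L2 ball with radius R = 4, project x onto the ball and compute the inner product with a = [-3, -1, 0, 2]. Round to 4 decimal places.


Step 1: Compute ||x|| (intermediates to 6 decimals).
||x|| = sqrt(7.5464^2 + (-2.136)^2 + 5.3683^2 + 4.3218^2) = 10.440654
Step 2: Project.
Since ||x|| > R, scale = R/||x|| = 4/10.440654 = 0.383118, proj(x) = scale * x
proj(x) = [2.891162, -0.81834, 2.056692, 1.655759]
Step 3: Dot product.
a^T * proj(x) = -3*2.891162 - 1*(-0.81834) + 0*2.056692 + 2*1.655759 = -4.5436


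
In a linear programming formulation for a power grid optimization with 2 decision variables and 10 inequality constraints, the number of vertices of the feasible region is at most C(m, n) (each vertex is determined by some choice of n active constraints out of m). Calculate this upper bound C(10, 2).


Each vertex corresponds to some choice of n active constraints out of m, so the number of vertices is at most C(m, n) = m! / (n!(m-n)!).
m = 10, n = 2
Numerator: 10 * 9
Denominator: 2! = 2
C(10, 2) = 45


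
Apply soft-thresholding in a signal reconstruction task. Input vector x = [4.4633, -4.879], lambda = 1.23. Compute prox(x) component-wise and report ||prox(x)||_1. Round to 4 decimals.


Soft-thresholding with lambda = 1.23:
prox(4.4633) = sign(4.4633)*max(|4.4633| - 1.23, 0) = 3.2333
prox(-4.879) = sign(-4.879)*max(|-4.879| - 1.23, 0) = -3.649
prox(x) = [3.2333, -3.649]
||prox(x)||_1 = 3.2333 + 3.649 = 6.8823


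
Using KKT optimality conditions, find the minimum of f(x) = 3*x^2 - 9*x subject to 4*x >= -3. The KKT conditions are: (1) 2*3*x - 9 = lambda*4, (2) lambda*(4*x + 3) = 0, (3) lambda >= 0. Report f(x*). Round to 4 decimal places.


Step 1: Try lambda = 0 (constraint inactive).
Stationarity: 2*3*x - 9 = 0
x* = 9/(2*3) = 1.5
Check constraint: 4*1.5 = 6.0 >= -3 -- satisfied.
Step 2: Compute optimal value.
f(x*) = 3*1.5^2 - 9*1.5 = -6.75


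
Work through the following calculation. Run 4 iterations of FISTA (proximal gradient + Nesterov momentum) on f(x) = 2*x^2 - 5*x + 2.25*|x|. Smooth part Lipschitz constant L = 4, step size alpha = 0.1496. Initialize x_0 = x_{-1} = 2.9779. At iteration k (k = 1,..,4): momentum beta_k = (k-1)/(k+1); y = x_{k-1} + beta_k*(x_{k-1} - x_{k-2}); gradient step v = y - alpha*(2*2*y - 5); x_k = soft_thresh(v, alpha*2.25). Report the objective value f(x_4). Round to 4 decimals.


FISTA on f(x) = 2*x^2 - 5*x + 2.25*|x|
L = 4, alpha = 0.1496
Iteration 1: beta = 0.0, y = 2.9779 + 0.0*(2.9779 - 2.9779) = 2.9779
  grad(y) = 6.9116, v = y - alpha*grad = 1.9439
  prox(v) = soft_thresh(1.9439, 0.3366) = 1.6073
Iteration 2: beta = 0.3333, y = 1.6073 + 0.3333*(1.6073 - 2.9779) = 1.1505
  grad(y) = -0.3981, v = y - alpha*grad = 1.21
  prox(v) = soft_thresh(1.21, 0.3366) = 0.8734
Iteration 3: beta = 0.5, y = 0.8734 + 0.5*(0.8734 - 1.6073) = 0.5065
  grad(y) = -2.9741, v = y - alpha*grad = 0.9514
  prox(v) = soft_thresh(0.9514, 0.3366) = 0.6148
Iteration 4: beta = 0.6, y = 0.6148 + 0.6*(0.6148 - 0.8734) = 0.4596
  grad(y) = -3.1615, v = y - alpha*grad = 0.9326
  prox(v) = soft_thresh(0.9326, 0.3366) = 0.596
f(x_4) = 2*0.596^2 - 5*0.596 + 2.25*|0.596| = -0.9286


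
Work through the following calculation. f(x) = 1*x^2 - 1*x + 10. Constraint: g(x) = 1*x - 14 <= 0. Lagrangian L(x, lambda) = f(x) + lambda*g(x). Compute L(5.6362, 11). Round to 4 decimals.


Step 1: Evaluate f(x).
f(5.6362) = 1*5.6362^2 - 1*5.6362 + 10 = 36.1306
Step 2: Evaluate g(x).
g(5.6362) = 1*5.6362 - 14 = -8.3638
Step 3: Compute Lagrangian.
L = 36.1306 + 11*-8.3638 = -55.8712


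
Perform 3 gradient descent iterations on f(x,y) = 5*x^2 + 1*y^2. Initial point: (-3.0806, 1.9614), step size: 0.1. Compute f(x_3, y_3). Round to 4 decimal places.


Gradient descent on f(x,y) = 5*x^2 + 1*y^2.
Starting point: (-3.0806, 1.9614), alpha = 0.1
Step 1: grad_x = 2*5*-3.0806 = -30.806, grad_y = 2*1*1.9614 = 3.9228
  x_1 = -3.0806 - 0.1*-30.806 = 0.0
  y_1 = 1.9614 - 0.1*3.9228 = 1.5691
Step 2: grad_x = 2*5*0.0 = 0.0, grad_y = 2*1*1.5691 = 3.1382
  x_2 = 0.0 - 0.1*0.0 = 0.0
  y_2 = 1.5691 - 0.1*3.1382 = 1.2553
Step 3: grad_x = 2*5*0.0 = 0.0, grad_y = 2*1*1.2553 = 2.5106
  x_3 = 0.0 - 0.1*0.0 = 0.0
  y_3 = 1.2553 - 0.1*2.5106 = 1.0042
f(0.0, 1.0042) = 5*0.0^2 + 1*1.0042^2 = 1.0085


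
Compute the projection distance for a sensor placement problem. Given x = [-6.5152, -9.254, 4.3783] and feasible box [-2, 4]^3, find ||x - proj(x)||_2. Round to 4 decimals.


Project each component onto [-2, 4].
clip(-6.5152) = -2.0, clip(-9.254) = -2.0, clip(4.3783) = 4.0
Projection = [-2.0, -2.0, 4.0]
Squared diffs: [20.387, 52.6205, 0.1431]
Distance = sqrt(73.1506) = 8.5528


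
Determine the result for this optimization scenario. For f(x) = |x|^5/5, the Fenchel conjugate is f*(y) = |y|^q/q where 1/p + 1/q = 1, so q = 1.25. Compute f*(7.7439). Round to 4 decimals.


The conjugate exponent q satisfies 1/p + 1/q = 1.
p = 5, so q = 5/(5 - 1) = 1.25
|y|^q = 7.7439^1.25 = 12.9181
f*(7.7439) = 12.9181 / 1.25 = 10.3345


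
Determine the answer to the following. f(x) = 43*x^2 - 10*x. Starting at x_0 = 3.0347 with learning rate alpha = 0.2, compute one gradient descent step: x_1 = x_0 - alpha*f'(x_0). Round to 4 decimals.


We compute the gradient at x_0 and apply the update.
f'(x) = 86*x - 10
f'(3.0347) = 86*3.0347 - 10 = 250.9842
x_1 = 3.0347 - 0.2*250.9842 = -47.1621


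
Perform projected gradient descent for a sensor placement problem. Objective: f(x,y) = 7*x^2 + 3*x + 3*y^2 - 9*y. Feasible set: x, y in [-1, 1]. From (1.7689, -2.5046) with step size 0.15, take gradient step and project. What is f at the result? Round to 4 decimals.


Step 1: Compute gradient at (1.7689, -2.5046).
grad_x = 2*7*1.7689 + 3 = 27.7646
grad_y = 2*3*-2.5046 - 9 = -24.0276
Step 2: Gradient step.
x_raw = 1.7689 - 0.15*27.7646 = -2.3958
y_raw = -2.5046 - 0.15*-24.0276 = 1.0995
Step 3: Project onto [-1, 1].
x_proj = clip(-2.3958) = -1.0
y_proj = clip(1.0995) = 1.0
Step 4: Evaluate f.
f(-1.0, 1.0) = -2.0


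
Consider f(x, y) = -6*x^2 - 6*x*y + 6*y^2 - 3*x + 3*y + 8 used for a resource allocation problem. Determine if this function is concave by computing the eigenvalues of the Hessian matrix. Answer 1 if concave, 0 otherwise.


The Hessian of f(x,y) = -6*x^2 - 6*x*y + 6*y^2 - 3*x + 3*y + 8 is:
H = [[-12, -6], [-6, 12]]
Trace = -12 + 12 = 0
Determinant = -12*12 - (-6)^2 = -180
Discriminant = (0)^2 - 4*-180 = 720.0
Eigenvalues: lambda_1 = -13.4164, lambda_2 = 13.4164
The function is not concave.

0


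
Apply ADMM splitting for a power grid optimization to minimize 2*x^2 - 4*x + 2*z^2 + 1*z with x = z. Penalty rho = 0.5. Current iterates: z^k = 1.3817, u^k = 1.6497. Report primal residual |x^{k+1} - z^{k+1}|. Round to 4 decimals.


ADMM iteration with rho = 0.5, z^k = 1.3817, u^k = 1.6497
Step 1: x-update.
Minimize 2*x^2 - 4*x + (0.5/2)*(x - 1.3817 + 1.6497)^2
FOC: (2*2 + 0.5)*x = 4 + 0.5*(1.3817 - 1.6497)
x^{k+1} = 0.8591
Step 2: z-update.
Minimize 2*z^2 + 1*z + (0.5/2)*(0.8591 - z + 1.6497)^2
FOC: (2*2 + 0.5)*z = -1 + 0.5*(0.8591 + 1.6497)
z^{k+1} = 0.0565
Step 3: u-update.
u^{k+1} = 1.6497 + 0.8591 - 0.0565 = 2.4523
Step 4: Primal residual = |0.8591 - 0.0565| = 0.8026


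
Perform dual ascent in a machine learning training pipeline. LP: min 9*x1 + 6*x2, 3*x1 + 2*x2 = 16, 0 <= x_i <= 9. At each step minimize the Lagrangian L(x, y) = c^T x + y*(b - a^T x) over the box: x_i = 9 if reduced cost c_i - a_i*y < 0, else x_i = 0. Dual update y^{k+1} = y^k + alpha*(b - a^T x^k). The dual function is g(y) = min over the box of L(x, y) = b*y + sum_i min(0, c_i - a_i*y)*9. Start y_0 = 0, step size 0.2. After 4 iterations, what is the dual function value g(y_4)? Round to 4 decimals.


Dual ascent for LP: min 9*x1 + 6*x2, 3*x1 + 2*x2 = 16, 0 <= x_i <= 9
Step 1: y^k = 0.0, reduced costs: (9.0, 6.0)
  x^k = (0.0, 0.0), subgradient = b - a^T x = 16.0
  y^{k+1} = 0.0 + 0.2*16.0 = 3.2
Step 2: y^k = 3.2, reduced costs: (-0.6, -0.4)
  x^k = (9.0, 9.0), subgradient = b - a^T x = -29.0
  y^{k+1} = 3.2 + 0.2*-29.0 = -2.6
Step 3: y^k = -2.6, reduced costs: (16.8, 11.2)
  x^k = (0.0, 0.0), subgradient = b - a^T x = 16.0
  y^{k+1} = -2.6 + 0.2*16.0 = 0.6
Step 4: y^k = 0.6, reduced costs: (7.2, 4.8)
  x^k = (0.0, 0.0), subgradient = b - a^T x = 16.0
  y^{k+1} = 0.6 + 0.2*16.0 = 3.8
Dual objective at y_4 = 3.8: reduced costs (-2.4, -1.6), box minimizer x = (9.0, 9.0)
g(y_4) = b*y + (c1 - a1*y)*x1 + (c2 - a2*y)*x2 = 16*3.8 + (-2.4)*9.0 + (-1.6)*9.0 = 60.8 - 21.6 - 14.4 = 24.8
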